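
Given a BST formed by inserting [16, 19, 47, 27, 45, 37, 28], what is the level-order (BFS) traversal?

Tree insertion order: [16, 19, 47, 27, 45, 37, 28]
Tree (level-order array): [16, None, 19, None, 47, 27, None, None, 45, 37, None, 28]
BFS from the root, enqueuing left then right child of each popped node:
  queue [16] -> pop 16, enqueue [19], visited so far: [16]
  queue [19] -> pop 19, enqueue [47], visited so far: [16, 19]
  queue [47] -> pop 47, enqueue [27], visited so far: [16, 19, 47]
  queue [27] -> pop 27, enqueue [45], visited so far: [16, 19, 47, 27]
  queue [45] -> pop 45, enqueue [37], visited so far: [16, 19, 47, 27, 45]
  queue [37] -> pop 37, enqueue [28], visited so far: [16, 19, 47, 27, 45, 37]
  queue [28] -> pop 28, enqueue [none], visited so far: [16, 19, 47, 27, 45, 37, 28]
Result: [16, 19, 47, 27, 45, 37, 28]


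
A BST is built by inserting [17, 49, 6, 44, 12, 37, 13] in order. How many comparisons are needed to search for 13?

Search path for 13: 17 -> 6 -> 12 -> 13
Found: True
Comparisons: 4


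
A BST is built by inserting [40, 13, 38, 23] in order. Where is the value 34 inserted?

Starting tree (level order): [40, 13, None, None, 38, 23]
Insertion path: 40 -> 13 -> 38 -> 23
Result: insert 34 as right child of 23
Final tree (level order): [40, 13, None, None, 38, 23, None, None, 34]


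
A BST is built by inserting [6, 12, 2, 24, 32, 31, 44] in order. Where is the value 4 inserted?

Starting tree (level order): [6, 2, 12, None, None, None, 24, None, 32, 31, 44]
Insertion path: 6 -> 2
Result: insert 4 as right child of 2
Final tree (level order): [6, 2, 12, None, 4, None, 24, None, None, None, 32, 31, 44]


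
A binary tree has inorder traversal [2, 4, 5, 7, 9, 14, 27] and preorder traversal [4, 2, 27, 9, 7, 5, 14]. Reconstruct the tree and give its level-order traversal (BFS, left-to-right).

Inorder:  [2, 4, 5, 7, 9, 14, 27]
Preorder: [4, 2, 27, 9, 7, 5, 14]
Algorithm: preorder visits root first, so consume preorder in order;
for each root, split the current inorder slice at that value into
left-subtree inorder and right-subtree inorder, then recurse.
Recursive splits:
  root=4; inorder splits into left=[2], right=[5, 7, 9, 14, 27]
  root=2; inorder splits into left=[], right=[]
  root=27; inorder splits into left=[5, 7, 9, 14], right=[]
  root=9; inorder splits into left=[5, 7], right=[14]
  root=7; inorder splits into left=[5], right=[]
  root=5; inorder splits into left=[], right=[]
  root=14; inorder splits into left=[], right=[]
Reconstructed level-order: [4, 2, 27, 9, 7, 14, 5]


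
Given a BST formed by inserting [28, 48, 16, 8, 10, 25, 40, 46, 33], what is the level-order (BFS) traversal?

Tree insertion order: [28, 48, 16, 8, 10, 25, 40, 46, 33]
Tree (level-order array): [28, 16, 48, 8, 25, 40, None, None, 10, None, None, 33, 46]
BFS from the root, enqueuing left then right child of each popped node:
  queue [28] -> pop 28, enqueue [16, 48], visited so far: [28]
  queue [16, 48] -> pop 16, enqueue [8, 25], visited so far: [28, 16]
  queue [48, 8, 25] -> pop 48, enqueue [40], visited so far: [28, 16, 48]
  queue [8, 25, 40] -> pop 8, enqueue [10], visited so far: [28, 16, 48, 8]
  queue [25, 40, 10] -> pop 25, enqueue [none], visited so far: [28, 16, 48, 8, 25]
  queue [40, 10] -> pop 40, enqueue [33, 46], visited so far: [28, 16, 48, 8, 25, 40]
  queue [10, 33, 46] -> pop 10, enqueue [none], visited so far: [28, 16, 48, 8, 25, 40, 10]
  queue [33, 46] -> pop 33, enqueue [none], visited so far: [28, 16, 48, 8, 25, 40, 10, 33]
  queue [46] -> pop 46, enqueue [none], visited so far: [28, 16, 48, 8, 25, 40, 10, 33, 46]
Result: [28, 16, 48, 8, 25, 40, 10, 33, 46]


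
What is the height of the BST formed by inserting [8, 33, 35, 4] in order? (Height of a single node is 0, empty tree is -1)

Insertion order: [8, 33, 35, 4]
Tree (level-order array): [8, 4, 33, None, None, None, 35]
Compute height bottom-up (empty subtree = -1):
  height(4) = 1 + max(-1, -1) = 0
  height(35) = 1 + max(-1, -1) = 0
  height(33) = 1 + max(-1, 0) = 1
  height(8) = 1 + max(0, 1) = 2
Height = 2


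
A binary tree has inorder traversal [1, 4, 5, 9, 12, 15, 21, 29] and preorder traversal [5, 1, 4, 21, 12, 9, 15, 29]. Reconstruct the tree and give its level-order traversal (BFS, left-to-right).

Inorder:  [1, 4, 5, 9, 12, 15, 21, 29]
Preorder: [5, 1, 4, 21, 12, 9, 15, 29]
Algorithm: preorder visits root first, so consume preorder in order;
for each root, split the current inorder slice at that value into
left-subtree inorder and right-subtree inorder, then recurse.
Recursive splits:
  root=5; inorder splits into left=[1, 4], right=[9, 12, 15, 21, 29]
  root=1; inorder splits into left=[], right=[4]
  root=4; inorder splits into left=[], right=[]
  root=21; inorder splits into left=[9, 12, 15], right=[29]
  root=12; inorder splits into left=[9], right=[15]
  root=9; inorder splits into left=[], right=[]
  root=15; inorder splits into left=[], right=[]
  root=29; inorder splits into left=[], right=[]
Reconstructed level-order: [5, 1, 21, 4, 12, 29, 9, 15]


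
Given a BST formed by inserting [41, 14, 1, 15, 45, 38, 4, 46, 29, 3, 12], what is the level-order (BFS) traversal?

Tree insertion order: [41, 14, 1, 15, 45, 38, 4, 46, 29, 3, 12]
Tree (level-order array): [41, 14, 45, 1, 15, None, 46, None, 4, None, 38, None, None, 3, 12, 29]
BFS from the root, enqueuing left then right child of each popped node:
  queue [41] -> pop 41, enqueue [14, 45], visited so far: [41]
  queue [14, 45] -> pop 14, enqueue [1, 15], visited so far: [41, 14]
  queue [45, 1, 15] -> pop 45, enqueue [46], visited so far: [41, 14, 45]
  queue [1, 15, 46] -> pop 1, enqueue [4], visited so far: [41, 14, 45, 1]
  queue [15, 46, 4] -> pop 15, enqueue [38], visited so far: [41, 14, 45, 1, 15]
  queue [46, 4, 38] -> pop 46, enqueue [none], visited so far: [41, 14, 45, 1, 15, 46]
  queue [4, 38] -> pop 4, enqueue [3, 12], visited so far: [41, 14, 45, 1, 15, 46, 4]
  queue [38, 3, 12] -> pop 38, enqueue [29], visited so far: [41, 14, 45, 1, 15, 46, 4, 38]
  queue [3, 12, 29] -> pop 3, enqueue [none], visited so far: [41, 14, 45, 1, 15, 46, 4, 38, 3]
  queue [12, 29] -> pop 12, enqueue [none], visited so far: [41, 14, 45, 1, 15, 46, 4, 38, 3, 12]
  queue [29] -> pop 29, enqueue [none], visited so far: [41, 14, 45, 1, 15, 46, 4, 38, 3, 12, 29]
Result: [41, 14, 45, 1, 15, 46, 4, 38, 3, 12, 29]


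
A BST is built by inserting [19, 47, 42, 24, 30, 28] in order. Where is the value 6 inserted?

Starting tree (level order): [19, None, 47, 42, None, 24, None, None, 30, 28]
Insertion path: 19
Result: insert 6 as left child of 19
Final tree (level order): [19, 6, 47, None, None, 42, None, 24, None, None, 30, 28]


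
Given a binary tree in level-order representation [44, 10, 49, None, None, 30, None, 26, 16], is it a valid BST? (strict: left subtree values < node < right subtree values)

Level-order array: [44, 10, 49, None, None, 30, None, 26, 16]
Validate using subtree bounds (lo, hi): at each node, require lo < value < hi,
then recurse left with hi=value and right with lo=value.
Preorder trace (stopping at first violation):
  at node 44 with bounds (-inf, +inf): OK
  at node 10 with bounds (-inf, 44): OK
  at node 49 with bounds (44, +inf): OK
  at node 30 with bounds (44, 49): VIOLATION
Node 30 violates its bound: not (44 < 30 < 49).
Result: Not a valid BST


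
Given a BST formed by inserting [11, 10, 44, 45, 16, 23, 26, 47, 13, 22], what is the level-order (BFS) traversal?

Tree insertion order: [11, 10, 44, 45, 16, 23, 26, 47, 13, 22]
Tree (level-order array): [11, 10, 44, None, None, 16, 45, 13, 23, None, 47, None, None, 22, 26]
BFS from the root, enqueuing left then right child of each popped node:
  queue [11] -> pop 11, enqueue [10, 44], visited so far: [11]
  queue [10, 44] -> pop 10, enqueue [none], visited so far: [11, 10]
  queue [44] -> pop 44, enqueue [16, 45], visited so far: [11, 10, 44]
  queue [16, 45] -> pop 16, enqueue [13, 23], visited so far: [11, 10, 44, 16]
  queue [45, 13, 23] -> pop 45, enqueue [47], visited so far: [11, 10, 44, 16, 45]
  queue [13, 23, 47] -> pop 13, enqueue [none], visited so far: [11, 10, 44, 16, 45, 13]
  queue [23, 47] -> pop 23, enqueue [22, 26], visited so far: [11, 10, 44, 16, 45, 13, 23]
  queue [47, 22, 26] -> pop 47, enqueue [none], visited so far: [11, 10, 44, 16, 45, 13, 23, 47]
  queue [22, 26] -> pop 22, enqueue [none], visited so far: [11, 10, 44, 16, 45, 13, 23, 47, 22]
  queue [26] -> pop 26, enqueue [none], visited so far: [11, 10, 44, 16, 45, 13, 23, 47, 22, 26]
Result: [11, 10, 44, 16, 45, 13, 23, 47, 22, 26]


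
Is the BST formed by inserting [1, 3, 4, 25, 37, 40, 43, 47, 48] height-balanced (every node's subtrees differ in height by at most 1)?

Tree (level-order array): [1, None, 3, None, 4, None, 25, None, 37, None, 40, None, 43, None, 47, None, 48]
Definition: a tree is height-balanced if, at every node, |h(left) - h(right)| <= 1 (empty subtree has height -1).
Bottom-up per-node check:
  node 48: h_left=-1, h_right=-1, diff=0 [OK], height=0
  node 47: h_left=-1, h_right=0, diff=1 [OK], height=1
  node 43: h_left=-1, h_right=1, diff=2 [FAIL (|-1-1|=2 > 1)], height=2
  node 40: h_left=-1, h_right=2, diff=3 [FAIL (|-1-2|=3 > 1)], height=3
  node 37: h_left=-1, h_right=3, diff=4 [FAIL (|-1-3|=4 > 1)], height=4
  node 25: h_left=-1, h_right=4, diff=5 [FAIL (|-1-4|=5 > 1)], height=5
  node 4: h_left=-1, h_right=5, diff=6 [FAIL (|-1-5|=6 > 1)], height=6
  node 3: h_left=-1, h_right=6, diff=7 [FAIL (|-1-6|=7 > 1)], height=7
  node 1: h_left=-1, h_right=7, diff=8 [FAIL (|-1-7|=8 > 1)], height=8
Node 43 violates the condition: |-1 - 1| = 2 > 1.
Result: Not balanced


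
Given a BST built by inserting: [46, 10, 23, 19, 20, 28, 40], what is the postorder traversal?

Tree insertion order: [46, 10, 23, 19, 20, 28, 40]
Tree (level-order array): [46, 10, None, None, 23, 19, 28, None, 20, None, 40]
Postorder traversal: [20, 19, 40, 28, 23, 10, 46]


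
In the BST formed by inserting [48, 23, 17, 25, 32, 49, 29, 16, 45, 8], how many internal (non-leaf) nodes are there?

Tree built from: [48, 23, 17, 25, 32, 49, 29, 16, 45, 8]
Tree (level-order array): [48, 23, 49, 17, 25, None, None, 16, None, None, 32, 8, None, 29, 45]
Rule: An internal node has at least one child.
Per-node child counts:
  node 48: 2 child(ren)
  node 23: 2 child(ren)
  node 17: 1 child(ren)
  node 16: 1 child(ren)
  node 8: 0 child(ren)
  node 25: 1 child(ren)
  node 32: 2 child(ren)
  node 29: 0 child(ren)
  node 45: 0 child(ren)
  node 49: 0 child(ren)
Matching nodes: [48, 23, 17, 16, 25, 32]
Count of internal (non-leaf) nodes: 6


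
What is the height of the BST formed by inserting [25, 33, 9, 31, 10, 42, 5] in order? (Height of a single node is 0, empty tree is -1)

Insertion order: [25, 33, 9, 31, 10, 42, 5]
Tree (level-order array): [25, 9, 33, 5, 10, 31, 42]
Compute height bottom-up (empty subtree = -1):
  height(5) = 1 + max(-1, -1) = 0
  height(10) = 1 + max(-1, -1) = 0
  height(9) = 1 + max(0, 0) = 1
  height(31) = 1 + max(-1, -1) = 0
  height(42) = 1 + max(-1, -1) = 0
  height(33) = 1 + max(0, 0) = 1
  height(25) = 1 + max(1, 1) = 2
Height = 2


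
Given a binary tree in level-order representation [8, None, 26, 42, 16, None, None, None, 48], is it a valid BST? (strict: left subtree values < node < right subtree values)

Level-order array: [8, None, 26, 42, 16, None, None, None, 48]
Validate using subtree bounds (lo, hi): at each node, require lo < value < hi,
then recurse left with hi=value and right with lo=value.
Preorder trace (stopping at first violation):
  at node 8 with bounds (-inf, +inf): OK
  at node 26 with bounds (8, +inf): OK
  at node 42 with bounds (8, 26): VIOLATION
Node 42 violates its bound: not (8 < 42 < 26).
Result: Not a valid BST


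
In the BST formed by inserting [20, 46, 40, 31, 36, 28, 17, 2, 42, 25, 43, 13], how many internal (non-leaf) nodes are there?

Tree built from: [20, 46, 40, 31, 36, 28, 17, 2, 42, 25, 43, 13]
Tree (level-order array): [20, 17, 46, 2, None, 40, None, None, 13, 31, 42, None, None, 28, 36, None, 43, 25]
Rule: An internal node has at least one child.
Per-node child counts:
  node 20: 2 child(ren)
  node 17: 1 child(ren)
  node 2: 1 child(ren)
  node 13: 0 child(ren)
  node 46: 1 child(ren)
  node 40: 2 child(ren)
  node 31: 2 child(ren)
  node 28: 1 child(ren)
  node 25: 0 child(ren)
  node 36: 0 child(ren)
  node 42: 1 child(ren)
  node 43: 0 child(ren)
Matching nodes: [20, 17, 2, 46, 40, 31, 28, 42]
Count of internal (non-leaf) nodes: 8


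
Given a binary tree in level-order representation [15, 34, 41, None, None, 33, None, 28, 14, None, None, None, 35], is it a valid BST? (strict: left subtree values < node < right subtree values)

Level-order array: [15, 34, 41, None, None, 33, None, 28, 14, None, None, None, 35]
Validate using subtree bounds (lo, hi): at each node, require lo < value < hi,
then recurse left with hi=value and right with lo=value.
Preorder trace (stopping at first violation):
  at node 15 with bounds (-inf, +inf): OK
  at node 34 with bounds (-inf, 15): VIOLATION
Node 34 violates its bound: not (-inf < 34 < 15).
Result: Not a valid BST


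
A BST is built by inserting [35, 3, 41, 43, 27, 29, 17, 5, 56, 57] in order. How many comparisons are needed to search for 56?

Search path for 56: 35 -> 41 -> 43 -> 56
Found: True
Comparisons: 4


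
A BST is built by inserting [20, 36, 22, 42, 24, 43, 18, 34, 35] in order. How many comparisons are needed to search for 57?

Search path for 57: 20 -> 36 -> 42 -> 43
Found: False
Comparisons: 4


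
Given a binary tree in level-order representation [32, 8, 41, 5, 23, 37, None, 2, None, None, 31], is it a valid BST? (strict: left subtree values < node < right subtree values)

Level-order array: [32, 8, 41, 5, 23, 37, None, 2, None, None, 31]
Validate using subtree bounds (lo, hi): at each node, require lo < value < hi,
then recurse left with hi=value and right with lo=value.
Preorder trace (stopping at first violation):
  at node 32 with bounds (-inf, +inf): OK
  at node 8 with bounds (-inf, 32): OK
  at node 5 with bounds (-inf, 8): OK
  at node 2 with bounds (-inf, 5): OK
  at node 23 with bounds (8, 32): OK
  at node 31 with bounds (23, 32): OK
  at node 41 with bounds (32, +inf): OK
  at node 37 with bounds (32, 41): OK
No violation found at any node.
Result: Valid BST


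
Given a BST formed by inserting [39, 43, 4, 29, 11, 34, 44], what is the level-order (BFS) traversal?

Tree insertion order: [39, 43, 4, 29, 11, 34, 44]
Tree (level-order array): [39, 4, 43, None, 29, None, 44, 11, 34]
BFS from the root, enqueuing left then right child of each popped node:
  queue [39] -> pop 39, enqueue [4, 43], visited so far: [39]
  queue [4, 43] -> pop 4, enqueue [29], visited so far: [39, 4]
  queue [43, 29] -> pop 43, enqueue [44], visited so far: [39, 4, 43]
  queue [29, 44] -> pop 29, enqueue [11, 34], visited so far: [39, 4, 43, 29]
  queue [44, 11, 34] -> pop 44, enqueue [none], visited so far: [39, 4, 43, 29, 44]
  queue [11, 34] -> pop 11, enqueue [none], visited so far: [39, 4, 43, 29, 44, 11]
  queue [34] -> pop 34, enqueue [none], visited so far: [39, 4, 43, 29, 44, 11, 34]
Result: [39, 4, 43, 29, 44, 11, 34]


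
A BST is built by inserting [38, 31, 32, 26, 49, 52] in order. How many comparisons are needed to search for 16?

Search path for 16: 38 -> 31 -> 26
Found: False
Comparisons: 3


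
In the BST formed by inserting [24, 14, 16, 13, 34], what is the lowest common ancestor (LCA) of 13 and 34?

Tree insertion order: [24, 14, 16, 13, 34]
Tree (level-order array): [24, 14, 34, 13, 16]
In a BST, the LCA of p=13, q=34 is the first node v on the
root-to-leaf path with p <= v <= q (go left if both < v, right if both > v).
Walk from root:
  at 24: 13 <= 24 <= 34, this is the LCA
LCA = 24


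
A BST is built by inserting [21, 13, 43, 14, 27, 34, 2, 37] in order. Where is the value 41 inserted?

Starting tree (level order): [21, 13, 43, 2, 14, 27, None, None, None, None, None, None, 34, None, 37]
Insertion path: 21 -> 43 -> 27 -> 34 -> 37
Result: insert 41 as right child of 37
Final tree (level order): [21, 13, 43, 2, 14, 27, None, None, None, None, None, None, 34, None, 37, None, 41]


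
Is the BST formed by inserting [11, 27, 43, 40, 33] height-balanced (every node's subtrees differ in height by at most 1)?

Tree (level-order array): [11, None, 27, None, 43, 40, None, 33]
Definition: a tree is height-balanced if, at every node, |h(left) - h(right)| <= 1 (empty subtree has height -1).
Bottom-up per-node check:
  node 33: h_left=-1, h_right=-1, diff=0 [OK], height=0
  node 40: h_left=0, h_right=-1, diff=1 [OK], height=1
  node 43: h_left=1, h_right=-1, diff=2 [FAIL (|1--1|=2 > 1)], height=2
  node 27: h_left=-1, h_right=2, diff=3 [FAIL (|-1-2|=3 > 1)], height=3
  node 11: h_left=-1, h_right=3, diff=4 [FAIL (|-1-3|=4 > 1)], height=4
Node 43 violates the condition: |1 - -1| = 2 > 1.
Result: Not balanced


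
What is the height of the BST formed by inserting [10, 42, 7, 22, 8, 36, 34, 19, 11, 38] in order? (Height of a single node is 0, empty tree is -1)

Insertion order: [10, 42, 7, 22, 8, 36, 34, 19, 11, 38]
Tree (level-order array): [10, 7, 42, None, 8, 22, None, None, None, 19, 36, 11, None, 34, 38]
Compute height bottom-up (empty subtree = -1):
  height(8) = 1 + max(-1, -1) = 0
  height(7) = 1 + max(-1, 0) = 1
  height(11) = 1 + max(-1, -1) = 0
  height(19) = 1 + max(0, -1) = 1
  height(34) = 1 + max(-1, -1) = 0
  height(38) = 1 + max(-1, -1) = 0
  height(36) = 1 + max(0, 0) = 1
  height(22) = 1 + max(1, 1) = 2
  height(42) = 1 + max(2, -1) = 3
  height(10) = 1 + max(1, 3) = 4
Height = 4


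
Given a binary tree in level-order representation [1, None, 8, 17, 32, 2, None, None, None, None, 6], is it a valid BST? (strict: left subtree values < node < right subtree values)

Level-order array: [1, None, 8, 17, 32, 2, None, None, None, None, 6]
Validate using subtree bounds (lo, hi): at each node, require lo < value < hi,
then recurse left with hi=value and right with lo=value.
Preorder trace (stopping at first violation):
  at node 1 with bounds (-inf, +inf): OK
  at node 8 with bounds (1, +inf): OK
  at node 17 with bounds (1, 8): VIOLATION
Node 17 violates its bound: not (1 < 17 < 8).
Result: Not a valid BST


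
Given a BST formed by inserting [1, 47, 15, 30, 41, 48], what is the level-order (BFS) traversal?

Tree insertion order: [1, 47, 15, 30, 41, 48]
Tree (level-order array): [1, None, 47, 15, 48, None, 30, None, None, None, 41]
BFS from the root, enqueuing left then right child of each popped node:
  queue [1] -> pop 1, enqueue [47], visited so far: [1]
  queue [47] -> pop 47, enqueue [15, 48], visited so far: [1, 47]
  queue [15, 48] -> pop 15, enqueue [30], visited so far: [1, 47, 15]
  queue [48, 30] -> pop 48, enqueue [none], visited so far: [1, 47, 15, 48]
  queue [30] -> pop 30, enqueue [41], visited so far: [1, 47, 15, 48, 30]
  queue [41] -> pop 41, enqueue [none], visited so far: [1, 47, 15, 48, 30, 41]
Result: [1, 47, 15, 48, 30, 41]


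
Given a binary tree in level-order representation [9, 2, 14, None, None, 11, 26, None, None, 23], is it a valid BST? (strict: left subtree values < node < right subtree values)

Level-order array: [9, 2, 14, None, None, 11, 26, None, None, 23]
Validate using subtree bounds (lo, hi): at each node, require lo < value < hi,
then recurse left with hi=value and right with lo=value.
Preorder trace (stopping at first violation):
  at node 9 with bounds (-inf, +inf): OK
  at node 2 with bounds (-inf, 9): OK
  at node 14 with bounds (9, +inf): OK
  at node 11 with bounds (9, 14): OK
  at node 26 with bounds (14, +inf): OK
  at node 23 with bounds (14, 26): OK
No violation found at any node.
Result: Valid BST


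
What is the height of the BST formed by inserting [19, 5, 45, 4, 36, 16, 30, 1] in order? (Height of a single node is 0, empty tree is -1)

Insertion order: [19, 5, 45, 4, 36, 16, 30, 1]
Tree (level-order array): [19, 5, 45, 4, 16, 36, None, 1, None, None, None, 30]
Compute height bottom-up (empty subtree = -1):
  height(1) = 1 + max(-1, -1) = 0
  height(4) = 1 + max(0, -1) = 1
  height(16) = 1 + max(-1, -1) = 0
  height(5) = 1 + max(1, 0) = 2
  height(30) = 1 + max(-1, -1) = 0
  height(36) = 1 + max(0, -1) = 1
  height(45) = 1 + max(1, -1) = 2
  height(19) = 1 + max(2, 2) = 3
Height = 3


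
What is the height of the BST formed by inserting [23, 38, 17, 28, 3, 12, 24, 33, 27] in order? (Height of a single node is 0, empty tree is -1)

Insertion order: [23, 38, 17, 28, 3, 12, 24, 33, 27]
Tree (level-order array): [23, 17, 38, 3, None, 28, None, None, 12, 24, 33, None, None, None, 27]
Compute height bottom-up (empty subtree = -1):
  height(12) = 1 + max(-1, -1) = 0
  height(3) = 1 + max(-1, 0) = 1
  height(17) = 1 + max(1, -1) = 2
  height(27) = 1 + max(-1, -1) = 0
  height(24) = 1 + max(-1, 0) = 1
  height(33) = 1 + max(-1, -1) = 0
  height(28) = 1 + max(1, 0) = 2
  height(38) = 1 + max(2, -1) = 3
  height(23) = 1 + max(2, 3) = 4
Height = 4


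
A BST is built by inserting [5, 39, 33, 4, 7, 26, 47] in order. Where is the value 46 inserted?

Starting tree (level order): [5, 4, 39, None, None, 33, 47, 7, None, None, None, None, 26]
Insertion path: 5 -> 39 -> 47
Result: insert 46 as left child of 47
Final tree (level order): [5, 4, 39, None, None, 33, 47, 7, None, 46, None, None, 26]


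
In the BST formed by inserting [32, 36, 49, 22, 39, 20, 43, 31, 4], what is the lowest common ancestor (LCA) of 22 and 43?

Tree insertion order: [32, 36, 49, 22, 39, 20, 43, 31, 4]
Tree (level-order array): [32, 22, 36, 20, 31, None, 49, 4, None, None, None, 39, None, None, None, None, 43]
In a BST, the LCA of p=22, q=43 is the first node v on the
root-to-leaf path with p <= v <= q (go left if both < v, right if both > v).
Walk from root:
  at 32: 22 <= 32 <= 43, this is the LCA
LCA = 32


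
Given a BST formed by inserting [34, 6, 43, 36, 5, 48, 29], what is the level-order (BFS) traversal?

Tree insertion order: [34, 6, 43, 36, 5, 48, 29]
Tree (level-order array): [34, 6, 43, 5, 29, 36, 48]
BFS from the root, enqueuing left then right child of each popped node:
  queue [34] -> pop 34, enqueue [6, 43], visited so far: [34]
  queue [6, 43] -> pop 6, enqueue [5, 29], visited so far: [34, 6]
  queue [43, 5, 29] -> pop 43, enqueue [36, 48], visited so far: [34, 6, 43]
  queue [5, 29, 36, 48] -> pop 5, enqueue [none], visited so far: [34, 6, 43, 5]
  queue [29, 36, 48] -> pop 29, enqueue [none], visited so far: [34, 6, 43, 5, 29]
  queue [36, 48] -> pop 36, enqueue [none], visited so far: [34, 6, 43, 5, 29, 36]
  queue [48] -> pop 48, enqueue [none], visited so far: [34, 6, 43, 5, 29, 36, 48]
Result: [34, 6, 43, 5, 29, 36, 48]


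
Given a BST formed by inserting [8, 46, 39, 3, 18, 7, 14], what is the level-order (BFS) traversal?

Tree insertion order: [8, 46, 39, 3, 18, 7, 14]
Tree (level-order array): [8, 3, 46, None, 7, 39, None, None, None, 18, None, 14]
BFS from the root, enqueuing left then right child of each popped node:
  queue [8] -> pop 8, enqueue [3, 46], visited so far: [8]
  queue [3, 46] -> pop 3, enqueue [7], visited so far: [8, 3]
  queue [46, 7] -> pop 46, enqueue [39], visited so far: [8, 3, 46]
  queue [7, 39] -> pop 7, enqueue [none], visited so far: [8, 3, 46, 7]
  queue [39] -> pop 39, enqueue [18], visited so far: [8, 3, 46, 7, 39]
  queue [18] -> pop 18, enqueue [14], visited so far: [8, 3, 46, 7, 39, 18]
  queue [14] -> pop 14, enqueue [none], visited so far: [8, 3, 46, 7, 39, 18, 14]
Result: [8, 3, 46, 7, 39, 18, 14]


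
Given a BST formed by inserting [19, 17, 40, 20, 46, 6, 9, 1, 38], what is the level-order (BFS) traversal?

Tree insertion order: [19, 17, 40, 20, 46, 6, 9, 1, 38]
Tree (level-order array): [19, 17, 40, 6, None, 20, 46, 1, 9, None, 38]
BFS from the root, enqueuing left then right child of each popped node:
  queue [19] -> pop 19, enqueue [17, 40], visited so far: [19]
  queue [17, 40] -> pop 17, enqueue [6], visited so far: [19, 17]
  queue [40, 6] -> pop 40, enqueue [20, 46], visited so far: [19, 17, 40]
  queue [6, 20, 46] -> pop 6, enqueue [1, 9], visited so far: [19, 17, 40, 6]
  queue [20, 46, 1, 9] -> pop 20, enqueue [38], visited so far: [19, 17, 40, 6, 20]
  queue [46, 1, 9, 38] -> pop 46, enqueue [none], visited so far: [19, 17, 40, 6, 20, 46]
  queue [1, 9, 38] -> pop 1, enqueue [none], visited so far: [19, 17, 40, 6, 20, 46, 1]
  queue [9, 38] -> pop 9, enqueue [none], visited so far: [19, 17, 40, 6, 20, 46, 1, 9]
  queue [38] -> pop 38, enqueue [none], visited so far: [19, 17, 40, 6, 20, 46, 1, 9, 38]
Result: [19, 17, 40, 6, 20, 46, 1, 9, 38]


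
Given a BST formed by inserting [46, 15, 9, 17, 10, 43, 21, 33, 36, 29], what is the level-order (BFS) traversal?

Tree insertion order: [46, 15, 9, 17, 10, 43, 21, 33, 36, 29]
Tree (level-order array): [46, 15, None, 9, 17, None, 10, None, 43, None, None, 21, None, None, 33, 29, 36]
BFS from the root, enqueuing left then right child of each popped node:
  queue [46] -> pop 46, enqueue [15], visited so far: [46]
  queue [15] -> pop 15, enqueue [9, 17], visited so far: [46, 15]
  queue [9, 17] -> pop 9, enqueue [10], visited so far: [46, 15, 9]
  queue [17, 10] -> pop 17, enqueue [43], visited so far: [46, 15, 9, 17]
  queue [10, 43] -> pop 10, enqueue [none], visited so far: [46, 15, 9, 17, 10]
  queue [43] -> pop 43, enqueue [21], visited so far: [46, 15, 9, 17, 10, 43]
  queue [21] -> pop 21, enqueue [33], visited so far: [46, 15, 9, 17, 10, 43, 21]
  queue [33] -> pop 33, enqueue [29, 36], visited so far: [46, 15, 9, 17, 10, 43, 21, 33]
  queue [29, 36] -> pop 29, enqueue [none], visited so far: [46, 15, 9, 17, 10, 43, 21, 33, 29]
  queue [36] -> pop 36, enqueue [none], visited so far: [46, 15, 9, 17, 10, 43, 21, 33, 29, 36]
Result: [46, 15, 9, 17, 10, 43, 21, 33, 29, 36]


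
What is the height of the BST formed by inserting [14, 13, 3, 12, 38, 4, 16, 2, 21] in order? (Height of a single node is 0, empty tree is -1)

Insertion order: [14, 13, 3, 12, 38, 4, 16, 2, 21]
Tree (level-order array): [14, 13, 38, 3, None, 16, None, 2, 12, None, 21, None, None, 4]
Compute height bottom-up (empty subtree = -1):
  height(2) = 1 + max(-1, -1) = 0
  height(4) = 1 + max(-1, -1) = 0
  height(12) = 1 + max(0, -1) = 1
  height(3) = 1 + max(0, 1) = 2
  height(13) = 1 + max(2, -1) = 3
  height(21) = 1 + max(-1, -1) = 0
  height(16) = 1 + max(-1, 0) = 1
  height(38) = 1 + max(1, -1) = 2
  height(14) = 1 + max(3, 2) = 4
Height = 4


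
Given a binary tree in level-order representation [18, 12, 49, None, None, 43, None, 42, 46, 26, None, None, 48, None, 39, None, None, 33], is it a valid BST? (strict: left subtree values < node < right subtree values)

Level-order array: [18, 12, 49, None, None, 43, None, 42, 46, 26, None, None, 48, None, 39, None, None, 33]
Validate using subtree bounds (lo, hi): at each node, require lo < value < hi,
then recurse left with hi=value and right with lo=value.
Preorder trace (stopping at first violation):
  at node 18 with bounds (-inf, +inf): OK
  at node 12 with bounds (-inf, 18): OK
  at node 49 with bounds (18, +inf): OK
  at node 43 with bounds (18, 49): OK
  at node 42 with bounds (18, 43): OK
  at node 26 with bounds (18, 42): OK
  at node 39 with bounds (26, 42): OK
  at node 33 with bounds (26, 39): OK
  at node 46 with bounds (43, 49): OK
  at node 48 with bounds (46, 49): OK
No violation found at any node.
Result: Valid BST


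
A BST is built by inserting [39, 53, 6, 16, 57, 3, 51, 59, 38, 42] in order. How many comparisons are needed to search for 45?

Search path for 45: 39 -> 53 -> 51 -> 42
Found: False
Comparisons: 4


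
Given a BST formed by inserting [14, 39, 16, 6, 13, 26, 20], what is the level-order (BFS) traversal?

Tree insertion order: [14, 39, 16, 6, 13, 26, 20]
Tree (level-order array): [14, 6, 39, None, 13, 16, None, None, None, None, 26, 20]
BFS from the root, enqueuing left then right child of each popped node:
  queue [14] -> pop 14, enqueue [6, 39], visited so far: [14]
  queue [6, 39] -> pop 6, enqueue [13], visited so far: [14, 6]
  queue [39, 13] -> pop 39, enqueue [16], visited so far: [14, 6, 39]
  queue [13, 16] -> pop 13, enqueue [none], visited so far: [14, 6, 39, 13]
  queue [16] -> pop 16, enqueue [26], visited so far: [14, 6, 39, 13, 16]
  queue [26] -> pop 26, enqueue [20], visited so far: [14, 6, 39, 13, 16, 26]
  queue [20] -> pop 20, enqueue [none], visited so far: [14, 6, 39, 13, 16, 26, 20]
Result: [14, 6, 39, 13, 16, 26, 20]


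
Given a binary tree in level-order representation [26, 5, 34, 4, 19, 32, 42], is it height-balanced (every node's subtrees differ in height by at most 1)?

Tree (level-order array): [26, 5, 34, 4, 19, 32, 42]
Definition: a tree is height-balanced if, at every node, |h(left) - h(right)| <= 1 (empty subtree has height -1).
Bottom-up per-node check:
  node 4: h_left=-1, h_right=-1, diff=0 [OK], height=0
  node 19: h_left=-1, h_right=-1, diff=0 [OK], height=0
  node 5: h_left=0, h_right=0, diff=0 [OK], height=1
  node 32: h_left=-1, h_right=-1, diff=0 [OK], height=0
  node 42: h_left=-1, h_right=-1, diff=0 [OK], height=0
  node 34: h_left=0, h_right=0, diff=0 [OK], height=1
  node 26: h_left=1, h_right=1, diff=0 [OK], height=2
All nodes satisfy the balance condition.
Result: Balanced


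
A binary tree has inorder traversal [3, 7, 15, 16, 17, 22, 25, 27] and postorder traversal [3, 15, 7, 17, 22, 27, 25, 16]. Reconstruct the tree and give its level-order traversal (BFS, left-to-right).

Inorder:   [3, 7, 15, 16, 17, 22, 25, 27]
Postorder: [3, 15, 7, 17, 22, 27, 25, 16]
Algorithm: postorder visits root last, so walk postorder right-to-left;
each value is the root of the current inorder slice — split it at that
value, recurse on the right subtree first, then the left.
Recursive splits:
  root=16; inorder splits into left=[3, 7, 15], right=[17, 22, 25, 27]
  root=25; inorder splits into left=[17, 22], right=[27]
  root=27; inorder splits into left=[], right=[]
  root=22; inorder splits into left=[17], right=[]
  root=17; inorder splits into left=[], right=[]
  root=7; inorder splits into left=[3], right=[15]
  root=15; inorder splits into left=[], right=[]
  root=3; inorder splits into left=[], right=[]
Reconstructed level-order: [16, 7, 25, 3, 15, 22, 27, 17]


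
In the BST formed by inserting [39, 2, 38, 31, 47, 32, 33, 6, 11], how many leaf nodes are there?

Tree built from: [39, 2, 38, 31, 47, 32, 33, 6, 11]
Tree (level-order array): [39, 2, 47, None, 38, None, None, 31, None, 6, 32, None, 11, None, 33]
Rule: A leaf has 0 children.
Per-node child counts:
  node 39: 2 child(ren)
  node 2: 1 child(ren)
  node 38: 1 child(ren)
  node 31: 2 child(ren)
  node 6: 1 child(ren)
  node 11: 0 child(ren)
  node 32: 1 child(ren)
  node 33: 0 child(ren)
  node 47: 0 child(ren)
Matching nodes: [11, 33, 47]
Count of leaf nodes: 3


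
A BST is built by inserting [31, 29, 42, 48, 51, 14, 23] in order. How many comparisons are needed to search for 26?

Search path for 26: 31 -> 29 -> 14 -> 23
Found: False
Comparisons: 4


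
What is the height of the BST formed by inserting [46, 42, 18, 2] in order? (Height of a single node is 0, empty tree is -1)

Insertion order: [46, 42, 18, 2]
Tree (level-order array): [46, 42, None, 18, None, 2]
Compute height bottom-up (empty subtree = -1):
  height(2) = 1 + max(-1, -1) = 0
  height(18) = 1 + max(0, -1) = 1
  height(42) = 1 + max(1, -1) = 2
  height(46) = 1 + max(2, -1) = 3
Height = 3


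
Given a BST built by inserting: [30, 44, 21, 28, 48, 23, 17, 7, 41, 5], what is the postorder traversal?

Tree insertion order: [30, 44, 21, 28, 48, 23, 17, 7, 41, 5]
Tree (level-order array): [30, 21, 44, 17, 28, 41, 48, 7, None, 23, None, None, None, None, None, 5]
Postorder traversal: [5, 7, 17, 23, 28, 21, 41, 48, 44, 30]


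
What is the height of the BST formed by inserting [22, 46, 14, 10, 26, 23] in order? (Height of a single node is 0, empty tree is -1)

Insertion order: [22, 46, 14, 10, 26, 23]
Tree (level-order array): [22, 14, 46, 10, None, 26, None, None, None, 23]
Compute height bottom-up (empty subtree = -1):
  height(10) = 1 + max(-1, -1) = 0
  height(14) = 1 + max(0, -1) = 1
  height(23) = 1 + max(-1, -1) = 0
  height(26) = 1 + max(0, -1) = 1
  height(46) = 1 + max(1, -1) = 2
  height(22) = 1 + max(1, 2) = 3
Height = 3


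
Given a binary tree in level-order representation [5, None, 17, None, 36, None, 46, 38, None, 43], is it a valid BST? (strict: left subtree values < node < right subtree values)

Level-order array: [5, None, 17, None, 36, None, 46, 38, None, 43]
Validate using subtree bounds (lo, hi): at each node, require lo < value < hi,
then recurse left with hi=value and right with lo=value.
Preorder trace (stopping at first violation):
  at node 5 with bounds (-inf, +inf): OK
  at node 17 with bounds (5, +inf): OK
  at node 36 with bounds (17, +inf): OK
  at node 46 with bounds (36, +inf): OK
  at node 38 with bounds (36, 46): OK
  at node 43 with bounds (36, 38): VIOLATION
Node 43 violates its bound: not (36 < 43 < 38).
Result: Not a valid BST


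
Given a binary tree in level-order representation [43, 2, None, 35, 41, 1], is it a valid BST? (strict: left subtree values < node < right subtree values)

Level-order array: [43, 2, None, 35, 41, 1]
Validate using subtree bounds (lo, hi): at each node, require lo < value < hi,
then recurse left with hi=value and right with lo=value.
Preorder trace (stopping at first violation):
  at node 43 with bounds (-inf, +inf): OK
  at node 2 with bounds (-inf, 43): OK
  at node 35 with bounds (-inf, 2): VIOLATION
Node 35 violates its bound: not (-inf < 35 < 2).
Result: Not a valid BST


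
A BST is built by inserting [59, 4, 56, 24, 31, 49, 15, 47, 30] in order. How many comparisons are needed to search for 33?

Search path for 33: 59 -> 4 -> 56 -> 24 -> 31 -> 49 -> 47
Found: False
Comparisons: 7


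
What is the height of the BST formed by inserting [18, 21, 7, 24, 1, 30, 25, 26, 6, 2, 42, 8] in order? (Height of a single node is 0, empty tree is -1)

Insertion order: [18, 21, 7, 24, 1, 30, 25, 26, 6, 2, 42, 8]
Tree (level-order array): [18, 7, 21, 1, 8, None, 24, None, 6, None, None, None, 30, 2, None, 25, 42, None, None, None, 26]
Compute height bottom-up (empty subtree = -1):
  height(2) = 1 + max(-1, -1) = 0
  height(6) = 1 + max(0, -1) = 1
  height(1) = 1 + max(-1, 1) = 2
  height(8) = 1 + max(-1, -1) = 0
  height(7) = 1 + max(2, 0) = 3
  height(26) = 1 + max(-1, -1) = 0
  height(25) = 1 + max(-1, 0) = 1
  height(42) = 1 + max(-1, -1) = 0
  height(30) = 1 + max(1, 0) = 2
  height(24) = 1 + max(-1, 2) = 3
  height(21) = 1 + max(-1, 3) = 4
  height(18) = 1 + max(3, 4) = 5
Height = 5


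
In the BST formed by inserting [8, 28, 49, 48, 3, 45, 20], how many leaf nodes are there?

Tree built from: [8, 28, 49, 48, 3, 45, 20]
Tree (level-order array): [8, 3, 28, None, None, 20, 49, None, None, 48, None, 45]
Rule: A leaf has 0 children.
Per-node child counts:
  node 8: 2 child(ren)
  node 3: 0 child(ren)
  node 28: 2 child(ren)
  node 20: 0 child(ren)
  node 49: 1 child(ren)
  node 48: 1 child(ren)
  node 45: 0 child(ren)
Matching nodes: [3, 20, 45]
Count of leaf nodes: 3


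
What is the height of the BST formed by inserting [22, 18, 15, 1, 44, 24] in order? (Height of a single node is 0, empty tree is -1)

Insertion order: [22, 18, 15, 1, 44, 24]
Tree (level-order array): [22, 18, 44, 15, None, 24, None, 1]
Compute height bottom-up (empty subtree = -1):
  height(1) = 1 + max(-1, -1) = 0
  height(15) = 1 + max(0, -1) = 1
  height(18) = 1 + max(1, -1) = 2
  height(24) = 1 + max(-1, -1) = 0
  height(44) = 1 + max(0, -1) = 1
  height(22) = 1 + max(2, 1) = 3
Height = 3


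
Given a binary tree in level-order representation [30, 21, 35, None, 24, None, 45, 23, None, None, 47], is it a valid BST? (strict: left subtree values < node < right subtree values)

Level-order array: [30, 21, 35, None, 24, None, 45, 23, None, None, 47]
Validate using subtree bounds (lo, hi): at each node, require lo < value < hi,
then recurse left with hi=value and right with lo=value.
Preorder trace (stopping at first violation):
  at node 30 with bounds (-inf, +inf): OK
  at node 21 with bounds (-inf, 30): OK
  at node 24 with bounds (21, 30): OK
  at node 23 with bounds (21, 24): OK
  at node 35 with bounds (30, +inf): OK
  at node 45 with bounds (35, +inf): OK
  at node 47 with bounds (45, +inf): OK
No violation found at any node.
Result: Valid BST


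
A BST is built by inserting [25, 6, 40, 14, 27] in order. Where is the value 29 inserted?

Starting tree (level order): [25, 6, 40, None, 14, 27]
Insertion path: 25 -> 40 -> 27
Result: insert 29 as right child of 27
Final tree (level order): [25, 6, 40, None, 14, 27, None, None, None, None, 29]


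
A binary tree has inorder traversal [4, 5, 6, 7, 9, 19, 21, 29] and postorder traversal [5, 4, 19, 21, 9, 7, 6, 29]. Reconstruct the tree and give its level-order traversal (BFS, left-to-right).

Inorder:   [4, 5, 6, 7, 9, 19, 21, 29]
Postorder: [5, 4, 19, 21, 9, 7, 6, 29]
Algorithm: postorder visits root last, so walk postorder right-to-left;
each value is the root of the current inorder slice — split it at that
value, recurse on the right subtree first, then the left.
Recursive splits:
  root=29; inorder splits into left=[4, 5, 6, 7, 9, 19, 21], right=[]
  root=6; inorder splits into left=[4, 5], right=[7, 9, 19, 21]
  root=7; inorder splits into left=[], right=[9, 19, 21]
  root=9; inorder splits into left=[], right=[19, 21]
  root=21; inorder splits into left=[19], right=[]
  root=19; inorder splits into left=[], right=[]
  root=4; inorder splits into left=[], right=[5]
  root=5; inorder splits into left=[], right=[]
Reconstructed level-order: [29, 6, 4, 7, 5, 9, 21, 19]


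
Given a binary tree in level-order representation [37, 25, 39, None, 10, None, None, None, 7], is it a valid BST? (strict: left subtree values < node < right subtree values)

Level-order array: [37, 25, 39, None, 10, None, None, None, 7]
Validate using subtree bounds (lo, hi): at each node, require lo < value < hi,
then recurse left with hi=value and right with lo=value.
Preorder trace (stopping at first violation):
  at node 37 with bounds (-inf, +inf): OK
  at node 25 with bounds (-inf, 37): OK
  at node 10 with bounds (25, 37): VIOLATION
Node 10 violates its bound: not (25 < 10 < 37).
Result: Not a valid BST


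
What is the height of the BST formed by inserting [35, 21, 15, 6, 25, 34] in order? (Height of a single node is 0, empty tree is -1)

Insertion order: [35, 21, 15, 6, 25, 34]
Tree (level-order array): [35, 21, None, 15, 25, 6, None, None, 34]
Compute height bottom-up (empty subtree = -1):
  height(6) = 1 + max(-1, -1) = 0
  height(15) = 1 + max(0, -1) = 1
  height(34) = 1 + max(-1, -1) = 0
  height(25) = 1 + max(-1, 0) = 1
  height(21) = 1 + max(1, 1) = 2
  height(35) = 1 + max(2, -1) = 3
Height = 3


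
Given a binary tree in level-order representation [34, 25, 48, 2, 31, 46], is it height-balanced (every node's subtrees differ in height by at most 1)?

Tree (level-order array): [34, 25, 48, 2, 31, 46]
Definition: a tree is height-balanced if, at every node, |h(left) - h(right)| <= 1 (empty subtree has height -1).
Bottom-up per-node check:
  node 2: h_left=-1, h_right=-1, diff=0 [OK], height=0
  node 31: h_left=-1, h_right=-1, diff=0 [OK], height=0
  node 25: h_left=0, h_right=0, diff=0 [OK], height=1
  node 46: h_left=-1, h_right=-1, diff=0 [OK], height=0
  node 48: h_left=0, h_right=-1, diff=1 [OK], height=1
  node 34: h_left=1, h_right=1, diff=0 [OK], height=2
All nodes satisfy the balance condition.
Result: Balanced


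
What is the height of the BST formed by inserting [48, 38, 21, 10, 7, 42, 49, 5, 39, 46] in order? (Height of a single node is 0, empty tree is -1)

Insertion order: [48, 38, 21, 10, 7, 42, 49, 5, 39, 46]
Tree (level-order array): [48, 38, 49, 21, 42, None, None, 10, None, 39, 46, 7, None, None, None, None, None, 5]
Compute height bottom-up (empty subtree = -1):
  height(5) = 1 + max(-1, -1) = 0
  height(7) = 1 + max(0, -1) = 1
  height(10) = 1 + max(1, -1) = 2
  height(21) = 1 + max(2, -1) = 3
  height(39) = 1 + max(-1, -1) = 0
  height(46) = 1 + max(-1, -1) = 0
  height(42) = 1 + max(0, 0) = 1
  height(38) = 1 + max(3, 1) = 4
  height(49) = 1 + max(-1, -1) = 0
  height(48) = 1 + max(4, 0) = 5
Height = 5
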